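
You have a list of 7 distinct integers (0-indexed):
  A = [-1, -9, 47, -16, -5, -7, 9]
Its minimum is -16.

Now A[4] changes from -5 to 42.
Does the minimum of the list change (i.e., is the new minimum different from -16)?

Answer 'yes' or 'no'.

Answer: no

Derivation:
Old min = -16
Change: A[4] -5 -> 42
Changed element was NOT the min; min changes only if 42 < -16.
New min = -16; changed? no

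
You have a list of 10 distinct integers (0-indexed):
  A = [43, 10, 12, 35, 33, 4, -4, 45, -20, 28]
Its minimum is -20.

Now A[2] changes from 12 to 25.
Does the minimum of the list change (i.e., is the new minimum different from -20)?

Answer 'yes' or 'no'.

Old min = -20
Change: A[2] 12 -> 25
Changed element was NOT the min; min changes only if 25 < -20.
New min = -20; changed? no

Answer: no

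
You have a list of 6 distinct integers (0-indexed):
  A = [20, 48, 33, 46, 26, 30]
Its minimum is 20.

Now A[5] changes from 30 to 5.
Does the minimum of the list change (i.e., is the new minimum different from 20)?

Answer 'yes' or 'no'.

Old min = 20
Change: A[5] 30 -> 5
Changed element was NOT the min; min changes only if 5 < 20.
New min = 5; changed? yes

Answer: yes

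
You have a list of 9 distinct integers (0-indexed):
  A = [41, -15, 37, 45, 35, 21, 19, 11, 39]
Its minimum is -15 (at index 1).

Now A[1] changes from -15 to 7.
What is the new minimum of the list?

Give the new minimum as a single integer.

Answer: 7

Derivation:
Old min = -15 (at index 1)
Change: A[1] -15 -> 7
Changed element WAS the min. Need to check: is 7 still <= all others?
  Min of remaining elements: 11
  New min = min(7, 11) = 7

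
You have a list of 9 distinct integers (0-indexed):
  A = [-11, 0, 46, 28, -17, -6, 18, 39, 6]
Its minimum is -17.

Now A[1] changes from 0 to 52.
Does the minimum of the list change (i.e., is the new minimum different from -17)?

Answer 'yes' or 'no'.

Answer: no

Derivation:
Old min = -17
Change: A[1] 0 -> 52
Changed element was NOT the min; min changes only if 52 < -17.
New min = -17; changed? no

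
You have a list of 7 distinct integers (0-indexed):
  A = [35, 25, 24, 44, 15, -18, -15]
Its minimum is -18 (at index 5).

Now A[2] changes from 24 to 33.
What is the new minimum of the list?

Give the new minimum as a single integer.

Old min = -18 (at index 5)
Change: A[2] 24 -> 33
Changed element was NOT the old min.
  New min = min(old_min, new_val) = min(-18, 33) = -18

Answer: -18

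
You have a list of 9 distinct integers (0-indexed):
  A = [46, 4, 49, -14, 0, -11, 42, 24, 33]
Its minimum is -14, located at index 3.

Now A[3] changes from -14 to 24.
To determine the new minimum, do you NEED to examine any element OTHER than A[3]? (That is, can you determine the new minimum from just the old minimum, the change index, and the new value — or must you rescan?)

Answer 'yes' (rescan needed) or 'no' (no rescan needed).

Old min = -14 at index 3
Change at index 3: -14 -> 24
Index 3 WAS the min and new value 24 > old min -14. Must rescan other elements to find the new min.
Needs rescan: yes

Answer: yes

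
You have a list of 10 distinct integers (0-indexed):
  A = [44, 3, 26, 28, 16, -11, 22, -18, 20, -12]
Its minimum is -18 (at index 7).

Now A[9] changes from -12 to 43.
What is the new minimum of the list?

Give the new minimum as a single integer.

Old min = -18 (at index 7)
Change: A[9] -12 -> 43
Changed element was NOT the old min.
  New min = min(old_min, new_val) = min(-18, 43) = -18

Answer: -18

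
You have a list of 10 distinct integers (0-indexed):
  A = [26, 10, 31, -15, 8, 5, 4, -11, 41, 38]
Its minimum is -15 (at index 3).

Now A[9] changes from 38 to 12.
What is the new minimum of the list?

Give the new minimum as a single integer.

Old min = -15 (at index 3)
Change: A[9] 38 -> 12
Changed element was NOT the old min.
  New min = min(old_min, new_val) = min(-15, 12) = -15

Answer: -15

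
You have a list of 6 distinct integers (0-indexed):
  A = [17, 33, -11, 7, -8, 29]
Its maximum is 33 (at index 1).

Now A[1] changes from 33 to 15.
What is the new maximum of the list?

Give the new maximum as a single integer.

Answer: 29

Derivation:
Old max = 33 (at index 1)
Change: A[1] 33 -> 15
Changed element WAS the max -> may need rescan.
  Max of remaining elements: 29
  New max = max(15, 29) = 29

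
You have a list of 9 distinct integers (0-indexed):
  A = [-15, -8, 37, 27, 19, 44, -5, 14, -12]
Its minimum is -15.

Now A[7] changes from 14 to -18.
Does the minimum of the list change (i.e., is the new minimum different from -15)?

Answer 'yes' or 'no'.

Old min = -15
Change: A[7] 14 -> -18
Changed element was NOT the min; min changes only if -18 < -15.
New min = -18; changed? yes

Answer: yes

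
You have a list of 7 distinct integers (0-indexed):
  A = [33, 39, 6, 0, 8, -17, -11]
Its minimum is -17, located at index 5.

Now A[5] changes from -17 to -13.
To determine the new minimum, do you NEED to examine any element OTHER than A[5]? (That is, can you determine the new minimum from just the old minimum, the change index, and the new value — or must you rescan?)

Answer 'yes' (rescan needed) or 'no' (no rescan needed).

Old min = -17 at index 5
Change at index 5: -17 -> -13
Index 5 WAS the min and new value -13 > old min -17. Must rescan other elements to find the new min.
Needs rescan: yes

Answer: yes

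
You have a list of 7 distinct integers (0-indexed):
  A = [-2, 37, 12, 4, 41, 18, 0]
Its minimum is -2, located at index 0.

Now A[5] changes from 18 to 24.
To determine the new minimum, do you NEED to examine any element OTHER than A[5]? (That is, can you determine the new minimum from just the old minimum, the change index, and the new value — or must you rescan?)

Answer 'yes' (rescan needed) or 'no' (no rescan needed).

Answer: no

Derivation:
Old min = -2 at index 0
Change at index 5: 18 -> 24
Index 5 was NOT the min. New min = min(-2, 24). No rescan of other elements needed.
Needs rescan: no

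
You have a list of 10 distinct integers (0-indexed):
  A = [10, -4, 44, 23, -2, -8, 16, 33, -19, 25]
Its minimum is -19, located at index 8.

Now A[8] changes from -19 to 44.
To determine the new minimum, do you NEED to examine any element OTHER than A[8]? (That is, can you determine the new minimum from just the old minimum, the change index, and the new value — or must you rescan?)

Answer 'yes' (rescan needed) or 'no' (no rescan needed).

Answer: yes

Derivation:
Old min = -19 at index 8
Change at index 8: -19 -> 44
Index 8 WAS the min and new value 44 > old min -19. Must rescan other elements to find the new min.
Needs rescan: yes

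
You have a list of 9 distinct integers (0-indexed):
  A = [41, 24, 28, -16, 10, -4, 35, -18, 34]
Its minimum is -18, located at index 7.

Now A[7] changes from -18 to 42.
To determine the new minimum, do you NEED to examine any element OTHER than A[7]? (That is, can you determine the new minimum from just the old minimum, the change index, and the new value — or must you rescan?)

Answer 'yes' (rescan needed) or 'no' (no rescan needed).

Old min = -18 at index 7
Change at index 7: -18 -> 42
Index 7 WAS the min and new value 42 > old min -18. Must rescan other elements to find the new min.
Needs rescan: yes

Answer: yes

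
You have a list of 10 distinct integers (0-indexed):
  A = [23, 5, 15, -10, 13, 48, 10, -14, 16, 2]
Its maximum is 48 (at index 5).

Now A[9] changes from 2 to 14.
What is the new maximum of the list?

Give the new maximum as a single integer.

Old max = 48 (at index 5)
Change: A[9] 2 -> 14
Changed element was NOT the old max.
  New max = max(old_max, new_val) = max(48, 14) = 48

Answer: 48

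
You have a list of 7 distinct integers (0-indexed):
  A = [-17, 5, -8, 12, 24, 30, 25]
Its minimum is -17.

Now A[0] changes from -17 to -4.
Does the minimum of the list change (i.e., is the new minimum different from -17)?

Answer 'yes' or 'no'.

Answer: yes

Derivation:
Old min = -17
Change: A[0] -17 -> -4
Changed element was the min; new min must be rechecked.
New min = -8; changed? yes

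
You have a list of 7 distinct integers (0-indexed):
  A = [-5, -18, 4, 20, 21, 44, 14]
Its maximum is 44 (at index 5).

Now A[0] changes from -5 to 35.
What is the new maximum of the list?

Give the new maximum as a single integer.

Old max = 44 (at index 5)
Change: A[0] -5 -> 35
Changed element was NOT the old max.
  New max = max(old_max, new_val) = max(44, 35) = 44

Answer: 44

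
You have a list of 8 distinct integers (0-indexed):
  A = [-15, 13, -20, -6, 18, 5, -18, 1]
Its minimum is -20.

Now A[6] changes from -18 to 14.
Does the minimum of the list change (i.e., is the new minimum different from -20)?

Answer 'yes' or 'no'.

Answer: no

Derivation:
Old min = -20
Change: A[6] -18 -> 14
Changed element was NOT the min; min changes only if 14 < -20.
New min = -20; changed? no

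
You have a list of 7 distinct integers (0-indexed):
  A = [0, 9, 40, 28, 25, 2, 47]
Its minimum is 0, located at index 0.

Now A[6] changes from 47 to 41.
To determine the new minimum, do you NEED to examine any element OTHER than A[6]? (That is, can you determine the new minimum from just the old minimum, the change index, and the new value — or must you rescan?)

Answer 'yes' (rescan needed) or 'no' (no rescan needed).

Old min = 0 at index 0
Change at index 6: 47 -> 41
Index 6 was NOT the min. New min = min(0, 41). No rescan of other elements needed.
Needs rescan: no

Answer: no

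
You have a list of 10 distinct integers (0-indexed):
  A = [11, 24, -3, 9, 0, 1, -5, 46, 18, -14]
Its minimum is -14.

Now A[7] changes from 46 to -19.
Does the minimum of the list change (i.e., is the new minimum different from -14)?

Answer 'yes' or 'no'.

Old min = -14
Change: A[7] 46 -> -19
Changed element was NOT the min; min changes only if -19 < -14.
New min = -19; changed? yes

Answer: yes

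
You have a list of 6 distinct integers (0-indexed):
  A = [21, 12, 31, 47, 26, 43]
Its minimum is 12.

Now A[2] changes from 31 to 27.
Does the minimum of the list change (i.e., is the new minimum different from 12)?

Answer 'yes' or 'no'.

Answer: no

Derivation:
Old min = 12
Change: A[2] 31 -> 27
Changed element was NOT the min; min changes only if 27 < 12.
New min = 12; changed? no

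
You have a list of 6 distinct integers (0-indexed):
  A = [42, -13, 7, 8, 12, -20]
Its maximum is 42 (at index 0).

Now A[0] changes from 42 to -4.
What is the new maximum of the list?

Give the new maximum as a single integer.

Answer: 12

Derivation:
Old max = 42 (at index 0)
Change: A[0] 42 -> -4
Changed element WAS the max -> may need rescan.
  Max of remaining elements: 12
  New max = max(-4, 12) = 12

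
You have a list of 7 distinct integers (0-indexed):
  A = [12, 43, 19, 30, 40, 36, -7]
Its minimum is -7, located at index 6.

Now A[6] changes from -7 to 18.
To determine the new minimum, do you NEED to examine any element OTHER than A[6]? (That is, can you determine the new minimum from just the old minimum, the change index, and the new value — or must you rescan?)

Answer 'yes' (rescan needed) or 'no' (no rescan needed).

Old min = -7 at index 6
Change at index 6: -7 -> 18
Index 6 WAS the min and new value 18 > old min -7. Must rescan other elements to find the new min.
Needs rescan: yes

Answer: yes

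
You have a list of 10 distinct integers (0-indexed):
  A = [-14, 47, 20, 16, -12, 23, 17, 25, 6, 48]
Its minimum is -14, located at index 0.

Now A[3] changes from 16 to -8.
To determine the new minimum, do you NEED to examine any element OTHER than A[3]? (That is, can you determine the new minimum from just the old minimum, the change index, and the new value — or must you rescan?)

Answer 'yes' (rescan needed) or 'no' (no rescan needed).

Old min = -14 at index 0
Change at index 3: 16 -> -8
Index 3 was NOT the min. New min = min(-14, -8). No rescan of other elements needed.
Needs rescan: no

Answer: no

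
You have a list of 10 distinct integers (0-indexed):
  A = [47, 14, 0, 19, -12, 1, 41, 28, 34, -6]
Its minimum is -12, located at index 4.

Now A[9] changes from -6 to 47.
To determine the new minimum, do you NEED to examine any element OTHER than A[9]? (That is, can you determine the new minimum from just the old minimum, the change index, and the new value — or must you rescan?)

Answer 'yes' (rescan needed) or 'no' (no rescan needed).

Old min = -12 at index 4
Change at index 9: -6 -> 47
Index 9 was NOT the min. New min = min(-12, 47). No rescan of other elements needed.
Needs rescan: no

Answer: no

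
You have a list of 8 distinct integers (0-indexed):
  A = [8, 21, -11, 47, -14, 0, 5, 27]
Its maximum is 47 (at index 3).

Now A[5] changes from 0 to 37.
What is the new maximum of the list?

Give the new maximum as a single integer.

Old max = 47 (at index 3)
Change: A[5] 0 -> 37
Changed element was NOT the old max.
  New max = max(old_max, new_val) = max(47, 37) = 47

Answer: 47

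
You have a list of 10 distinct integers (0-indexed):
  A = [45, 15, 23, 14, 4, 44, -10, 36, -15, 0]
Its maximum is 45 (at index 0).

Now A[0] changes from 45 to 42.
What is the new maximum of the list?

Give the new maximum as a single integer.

Answer: 44

Derivation:
Old max = 45 (at index 0)
Change: A[0] 45 -> 42
Changed element WAS the max -> may need rescan.
  Max of remaining elements: 44
  New max = max(42, 44) = 44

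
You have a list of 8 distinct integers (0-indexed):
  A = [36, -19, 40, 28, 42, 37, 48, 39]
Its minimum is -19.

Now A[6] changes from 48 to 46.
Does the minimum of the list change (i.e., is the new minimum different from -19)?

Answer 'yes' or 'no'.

Answer: no

Derivation:
Old min = -19
Change: A[6] 48 -> 46
Changed element was NOT the min; min changes only if 46 < -19.
New min = -19; changed? no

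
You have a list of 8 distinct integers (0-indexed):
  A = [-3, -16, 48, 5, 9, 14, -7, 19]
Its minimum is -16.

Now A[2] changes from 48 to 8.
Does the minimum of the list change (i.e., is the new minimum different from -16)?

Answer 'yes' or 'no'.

Answer: no

Derivation:
Old min = -16
Change: A[2] 48 -> 8
Changed element was NOT the min; min changes only if 8 < -16.
New min = -16; changed? no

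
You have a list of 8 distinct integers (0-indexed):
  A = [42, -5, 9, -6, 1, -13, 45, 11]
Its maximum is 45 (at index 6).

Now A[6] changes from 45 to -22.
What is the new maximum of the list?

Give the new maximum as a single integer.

Old max = 45 (at index 6)
Change: A[6] 45 -> -22
Changed element WAS the max -> may need rescan.
  Max of remaining elements: 42
  New max = max(-22, 42) = 42

Answer: 42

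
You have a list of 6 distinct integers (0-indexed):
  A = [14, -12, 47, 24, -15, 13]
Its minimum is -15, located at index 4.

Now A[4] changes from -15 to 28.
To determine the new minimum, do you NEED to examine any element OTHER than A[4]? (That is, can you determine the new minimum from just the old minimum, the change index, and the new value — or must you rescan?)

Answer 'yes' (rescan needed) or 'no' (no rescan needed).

Old min = -15 at index 4
Change at index 4: -15 -> 28
Index 4 WAS the min and new value 28 > old min -15. Must rescan other elements to find the new min.
Needs rescan: yes

Answer: yes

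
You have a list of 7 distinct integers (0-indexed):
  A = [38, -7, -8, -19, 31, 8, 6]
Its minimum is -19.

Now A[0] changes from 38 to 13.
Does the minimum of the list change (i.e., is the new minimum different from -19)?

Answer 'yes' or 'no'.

Answer: no

Derivation:
Old min = -19
Change: A[0] 38 -> 13
Changed element was NOT the min; min changes only if 13 < -19.
New min = -19; changed? no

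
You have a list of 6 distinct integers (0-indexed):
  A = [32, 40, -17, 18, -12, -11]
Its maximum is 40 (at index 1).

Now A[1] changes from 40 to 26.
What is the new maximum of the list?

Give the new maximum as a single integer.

Old max = 40 (at index 1)
Change: A[1] 40 -> 26
Changed element WAS the max -> may need rescan.
  Max of remaining elements: 32
  New max = max(26, 32) = 32

Answer: 32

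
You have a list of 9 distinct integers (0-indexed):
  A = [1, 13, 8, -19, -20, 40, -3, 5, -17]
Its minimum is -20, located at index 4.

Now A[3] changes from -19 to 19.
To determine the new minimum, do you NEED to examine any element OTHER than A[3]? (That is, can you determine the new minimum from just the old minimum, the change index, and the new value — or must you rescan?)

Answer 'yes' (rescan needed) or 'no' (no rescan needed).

Old min = -20 at index 4
Change at index 3: -19 -> 19
Index 3 was NOT the min. New min = min(-20, 19). No rescan of other elements needed.
Needs rescan: no

Answer: no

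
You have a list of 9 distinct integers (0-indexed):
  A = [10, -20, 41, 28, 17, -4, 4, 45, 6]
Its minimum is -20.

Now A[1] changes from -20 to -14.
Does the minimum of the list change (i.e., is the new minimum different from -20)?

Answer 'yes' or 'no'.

Old min = -20
Change: A[1] -20 -> -14
Changed element was the min; new min must be rechecked.
New min = -14; changed? yes

Answer: yes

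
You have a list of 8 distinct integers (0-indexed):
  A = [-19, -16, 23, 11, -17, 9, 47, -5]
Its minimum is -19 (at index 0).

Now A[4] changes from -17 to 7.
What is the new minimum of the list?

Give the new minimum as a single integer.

Old min = -19 (at index 0)
Change: A[4] -17 -> 7
Changed element was NOT the old min.
  New min = min(old_min, new_val) = min(-19, 7) = -19

Answer: -19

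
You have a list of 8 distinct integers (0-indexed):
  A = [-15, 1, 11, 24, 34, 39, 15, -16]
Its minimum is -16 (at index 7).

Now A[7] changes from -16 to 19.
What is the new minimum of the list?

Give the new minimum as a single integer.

Answer: -15

Derivation:
Old min = -16 (at index 7)
Change: A[7] -16 -> 19
Changed element WAS the min. Need to check: is 19 still <= all others?
  Min of remaining elements: -15
  New min = min(19, -15) = -15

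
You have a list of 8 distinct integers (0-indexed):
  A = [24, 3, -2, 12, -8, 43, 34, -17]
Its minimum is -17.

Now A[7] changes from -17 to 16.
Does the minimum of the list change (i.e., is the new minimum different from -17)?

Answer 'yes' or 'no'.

Answer: yes

Derivation:
Old min = -17
Change: A[7] -17 -> 16
Changed element was the min; new min must be rechecked.
New min = -8; changed? yes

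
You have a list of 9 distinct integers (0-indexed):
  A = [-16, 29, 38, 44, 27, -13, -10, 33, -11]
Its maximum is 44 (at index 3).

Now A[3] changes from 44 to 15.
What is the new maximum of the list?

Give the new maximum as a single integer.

Old max = 44 (at index 3)
Change: A[3] 44 -> 15
Changed element WAS the max -> may need rescan.
  Max of remaining elements: 38
  New max = max(15, 38) = 38

Answer: 38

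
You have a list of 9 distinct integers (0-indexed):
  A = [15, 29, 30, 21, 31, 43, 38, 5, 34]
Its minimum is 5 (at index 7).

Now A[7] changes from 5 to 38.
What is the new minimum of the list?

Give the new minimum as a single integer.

Answer: 15

Derivation:
Old min = 5 (at index 7)
Change: A[7] 5 -> 38
Changed element WAS the min. Need to check: is 38 still <= all others?
  Min of remaining elements: 15
  New min = min(38, 15) = 15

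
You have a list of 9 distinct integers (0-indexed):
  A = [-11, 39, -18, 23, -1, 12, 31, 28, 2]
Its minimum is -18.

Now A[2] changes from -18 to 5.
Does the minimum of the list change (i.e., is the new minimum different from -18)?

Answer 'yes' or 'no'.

Old min = -18
Change: A[2] -18 -> 5
Changed element was the min; new min must be rechecked.
New min = -11; changed? yes

Answer: yes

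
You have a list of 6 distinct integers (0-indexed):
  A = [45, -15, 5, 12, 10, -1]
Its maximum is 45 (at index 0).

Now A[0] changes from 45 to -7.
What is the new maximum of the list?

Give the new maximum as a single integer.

Old max = 45 (at index 0)
Change: A[0] 45 -> -7
Changed element WAS the max -> may need rescan.
  Max of remaining elements: 12
  New max = max(-7, 12) = 12

Answer: 12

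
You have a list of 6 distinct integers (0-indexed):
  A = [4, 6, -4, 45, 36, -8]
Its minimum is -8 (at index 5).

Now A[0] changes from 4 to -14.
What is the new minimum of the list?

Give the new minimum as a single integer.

Old min = -8 (at index 5)
Change: A[0] 4 -> -14
Changed element was NOT the old min.
  New min = min(old_min, new_val) = min(-8, -14) = -14

Answer: -14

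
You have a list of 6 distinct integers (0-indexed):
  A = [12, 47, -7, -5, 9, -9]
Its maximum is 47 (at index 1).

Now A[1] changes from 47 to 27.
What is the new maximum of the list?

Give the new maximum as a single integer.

Answer: 27

Derivation:
Old max = 47 (at index 1)
Change: A[1] 47 -> 27
Changed element WAS the max -> may need rescan.
  Max of remaining elements: 12
  New max = max(27, 12) = 27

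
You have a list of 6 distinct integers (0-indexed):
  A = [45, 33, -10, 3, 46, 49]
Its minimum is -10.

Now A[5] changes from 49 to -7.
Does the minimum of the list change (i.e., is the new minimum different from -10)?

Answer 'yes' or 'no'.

Answer: no

Derivation:
Old min = -10
Change: A[5] 49 -> -7
Changed element was NOT the min; min changes only if -7 < -10.
New min = -10; changed? no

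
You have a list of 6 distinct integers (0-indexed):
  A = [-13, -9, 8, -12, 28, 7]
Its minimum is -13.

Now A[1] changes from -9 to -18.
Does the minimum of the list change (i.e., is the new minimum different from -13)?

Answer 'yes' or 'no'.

Old min = -13
Change: A[1] -9 -> -18
Changed element was NOT the min; min changes only if -18 < -13.
New min = -18; changed? yes

Answer: yes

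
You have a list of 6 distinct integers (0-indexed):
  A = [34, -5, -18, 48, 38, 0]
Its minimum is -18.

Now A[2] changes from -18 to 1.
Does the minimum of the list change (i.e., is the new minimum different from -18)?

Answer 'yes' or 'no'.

Old min = -18
Change: A[2] -18 -> 1
Changed element was the min; new min must be rechecked.
New min = -5; changed? yes

Answer: yes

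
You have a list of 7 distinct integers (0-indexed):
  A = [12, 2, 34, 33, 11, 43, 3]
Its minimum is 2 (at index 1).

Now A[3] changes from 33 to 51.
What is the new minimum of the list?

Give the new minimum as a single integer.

Answer: 2

Derivation:
Old min = 2 (at index 1)
Change: A[3] 33 -> 51
Changed element was NOT the old min.
  New min = min(old_min, new_val) = min(2, 51) = 2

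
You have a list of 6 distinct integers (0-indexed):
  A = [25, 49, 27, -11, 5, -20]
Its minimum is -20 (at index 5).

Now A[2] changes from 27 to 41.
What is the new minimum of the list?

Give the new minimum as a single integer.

Answer: -20

Derivation:
Old min = -20 (at index 5)
Change: A[2] 27 -> 41
Changed element was NOT the old min.
  New min = min(old_min, new_val) = min(-20, 41) = -20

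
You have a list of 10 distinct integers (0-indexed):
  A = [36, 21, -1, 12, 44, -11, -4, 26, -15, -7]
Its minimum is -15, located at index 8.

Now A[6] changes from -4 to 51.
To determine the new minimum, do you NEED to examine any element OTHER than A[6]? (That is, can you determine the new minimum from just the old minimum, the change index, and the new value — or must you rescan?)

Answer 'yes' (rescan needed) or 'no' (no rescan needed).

Answer: no

Derivation:
Old min = -15 at index 8
Change at index 6: -4 -> 51
Index 6 was NOT the min. New min = min(-15, 51). No rescan of other elements needed.
Needs rescan: no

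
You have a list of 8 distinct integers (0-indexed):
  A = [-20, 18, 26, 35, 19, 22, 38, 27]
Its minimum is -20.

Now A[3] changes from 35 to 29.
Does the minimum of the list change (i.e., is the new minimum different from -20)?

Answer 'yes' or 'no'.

Answer: no

Derivation:
Old min = -20
Change: A[3] 35 -> 29
Changed element was NOT the min; min changes only if 29 < -20.
New min = -20; changed? no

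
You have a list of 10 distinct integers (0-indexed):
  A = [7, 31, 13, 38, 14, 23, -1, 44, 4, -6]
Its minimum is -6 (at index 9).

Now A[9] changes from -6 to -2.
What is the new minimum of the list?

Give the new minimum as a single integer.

Old min = -6 (at index 9)
Change: A[9] -6 -> -2
Changed element WAS the min. Need to check: is -2 still <= all others?
  Min of remaining elements: -1
  New min = min(-2, -1) = -2

Answer: -2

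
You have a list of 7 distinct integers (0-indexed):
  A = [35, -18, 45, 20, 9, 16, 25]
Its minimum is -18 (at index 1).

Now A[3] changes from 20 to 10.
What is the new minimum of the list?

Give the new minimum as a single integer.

Old min = -18 (at index 1)
Change: A[3] 20 -> 10
Changed element was NOT the old min.
  New min = min(old_min, new_val) = min(-18, 10) = -18

Answer: -18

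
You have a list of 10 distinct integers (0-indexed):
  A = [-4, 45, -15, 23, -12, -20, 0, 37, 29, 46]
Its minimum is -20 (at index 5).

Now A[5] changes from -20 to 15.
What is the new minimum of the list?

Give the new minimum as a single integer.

Answer: -15

Derivation:
Old min = -20 (at index 5)
Change: A[5] -20 -> 15
Changed element WAS the min. Need to check: is 15 still <= all others?
  Min of remaining elements: -15
  New min = min(15, -15) = -15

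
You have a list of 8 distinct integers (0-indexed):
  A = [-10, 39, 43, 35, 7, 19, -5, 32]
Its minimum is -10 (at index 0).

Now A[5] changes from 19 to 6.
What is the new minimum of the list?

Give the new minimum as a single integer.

Answer: -10

Derivation:
Old min = -10 (at index 0)
Change: A[5] 19 -> 6
Changed element was NOT the old min.
  New min = min(old_min, new_val) = min(-10, 6) = -10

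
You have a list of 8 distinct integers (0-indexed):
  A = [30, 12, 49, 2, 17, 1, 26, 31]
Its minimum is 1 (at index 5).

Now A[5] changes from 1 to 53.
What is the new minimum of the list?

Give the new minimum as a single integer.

Old min = 1 (at index 5)
Change: A[5] 1 -> 53
Changed element WAS the min. Need to check: is 53 still <= all others?
  Min of remaining elements: 2
  New min = min(53, 2) = 2

Answer: 2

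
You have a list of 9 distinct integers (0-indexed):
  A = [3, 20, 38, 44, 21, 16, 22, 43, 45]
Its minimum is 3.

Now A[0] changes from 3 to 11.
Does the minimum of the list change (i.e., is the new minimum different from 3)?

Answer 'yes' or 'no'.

Answer: yes

Derivation:
Old min = 3
Change: A[0] 3 -> 11
Changed element was the min; new min must be rechecked.
New min = 11; changed? yes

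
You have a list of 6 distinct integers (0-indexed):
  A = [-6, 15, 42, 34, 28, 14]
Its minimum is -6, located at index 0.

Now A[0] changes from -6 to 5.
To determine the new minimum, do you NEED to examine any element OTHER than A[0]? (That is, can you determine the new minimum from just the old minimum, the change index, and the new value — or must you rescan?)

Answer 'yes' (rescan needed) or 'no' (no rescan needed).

Answer: yes

Derivation:
Old min = -6 at index 0
Change at index 0: -6 -> 5
Index 0 WAS the min and new value 5 > old min -6. Must rescan other elements to find the new min.
Needs rescan: yes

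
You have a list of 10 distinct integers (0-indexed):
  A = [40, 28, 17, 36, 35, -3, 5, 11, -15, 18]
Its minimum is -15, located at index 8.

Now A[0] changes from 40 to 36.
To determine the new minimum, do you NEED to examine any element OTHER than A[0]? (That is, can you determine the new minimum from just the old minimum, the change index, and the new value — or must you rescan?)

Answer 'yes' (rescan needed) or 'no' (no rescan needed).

Old min = -15 at index 8
Change at index 0: 40 -> 36
Index 0 was NOT the min. New min = min(-15, 36). No rescan of other elements needed.
Needs rescan: no

Answer: no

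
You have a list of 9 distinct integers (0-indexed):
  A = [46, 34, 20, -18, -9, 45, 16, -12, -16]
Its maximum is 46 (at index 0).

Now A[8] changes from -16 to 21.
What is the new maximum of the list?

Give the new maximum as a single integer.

Answer: 46

Derivation:
Old max = 46 (at index 0)
Change: A[8] -16 -> 21
Changed element was NOT the old max.
  New max = max(old_max, new_val) = max(46, 21) = 46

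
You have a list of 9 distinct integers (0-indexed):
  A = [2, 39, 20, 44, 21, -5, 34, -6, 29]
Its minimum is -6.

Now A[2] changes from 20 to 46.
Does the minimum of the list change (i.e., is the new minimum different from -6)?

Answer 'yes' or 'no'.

Old min = -6
Change: A[2] 20 -> 46
Changed element was NOT the min; min changes only if 46 < -6.
New min = -6; changed? no

Answer: no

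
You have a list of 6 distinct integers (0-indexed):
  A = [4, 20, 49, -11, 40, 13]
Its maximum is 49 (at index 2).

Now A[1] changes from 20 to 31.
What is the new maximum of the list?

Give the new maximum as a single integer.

Answer: 49

Derivation:
Old max = 49 (at index 2)
Change: A[1] 20 -> 31
Changed element was NOT the old max.
  New max = max(old_max, new_val) = max(49, 31) = 49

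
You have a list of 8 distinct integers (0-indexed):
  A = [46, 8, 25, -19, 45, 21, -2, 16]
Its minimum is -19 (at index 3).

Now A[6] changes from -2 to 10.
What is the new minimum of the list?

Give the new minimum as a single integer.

Answer: -19

Derivation:
Old min = -19 (at index 3)
Change: A[6] -2 -> 10
Changed element was NOT the old min.
  New min = min(old_min, new_val) = min(-19, 10) = -19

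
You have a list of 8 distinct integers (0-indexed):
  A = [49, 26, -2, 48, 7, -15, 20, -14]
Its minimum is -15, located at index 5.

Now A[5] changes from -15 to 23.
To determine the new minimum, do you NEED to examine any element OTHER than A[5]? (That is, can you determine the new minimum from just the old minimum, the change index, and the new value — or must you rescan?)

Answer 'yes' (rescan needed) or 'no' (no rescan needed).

Old min = -15 at index 5
Change at index 5: -15 -> 23
Index 5 WAS the min and new value 23 > old min -15. Must rescan other elements to find the new min.
Needs rescan: yes

Answer: yes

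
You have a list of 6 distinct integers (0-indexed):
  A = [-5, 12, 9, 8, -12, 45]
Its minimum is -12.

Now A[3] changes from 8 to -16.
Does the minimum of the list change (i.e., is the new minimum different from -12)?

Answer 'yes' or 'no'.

Old min = -12
Change: A[3] 8 -> -16
Changed element was NOT the min; min changes only if -16 < -12.
New min = -16; changed? yes

Answer: yes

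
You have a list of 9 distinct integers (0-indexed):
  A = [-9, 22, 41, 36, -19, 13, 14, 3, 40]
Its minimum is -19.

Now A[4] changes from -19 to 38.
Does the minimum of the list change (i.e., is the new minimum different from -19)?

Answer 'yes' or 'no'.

Answer: yes

Derivation:
Old min = -19
Change: A[4] -19 -> 38
Changed element was the min; new min must be rechecked.
New min = -9; changed? yes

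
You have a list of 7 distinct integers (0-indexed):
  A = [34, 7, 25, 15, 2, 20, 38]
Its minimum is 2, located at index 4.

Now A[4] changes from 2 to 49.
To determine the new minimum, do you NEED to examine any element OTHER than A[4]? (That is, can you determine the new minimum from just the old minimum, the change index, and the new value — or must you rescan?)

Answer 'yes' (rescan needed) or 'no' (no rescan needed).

Old min = 2 at index 4
Change at index 4: 2 -> 49
Index 4 WAS the min and new value 49 > old min 2. Must rescan other elements to find the new min.
Needs rescan: yes

Answer: yes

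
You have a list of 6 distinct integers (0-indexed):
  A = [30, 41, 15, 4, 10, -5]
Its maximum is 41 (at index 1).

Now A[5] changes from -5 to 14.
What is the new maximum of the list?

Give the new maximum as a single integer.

Answer: 41

Derivation:
Old max = 41 (at index 1)
Change: A[5] -5 -> 14
Changed element was NOT the old max.
  New max = max(old_max, new_val) = max(41, 14) = 41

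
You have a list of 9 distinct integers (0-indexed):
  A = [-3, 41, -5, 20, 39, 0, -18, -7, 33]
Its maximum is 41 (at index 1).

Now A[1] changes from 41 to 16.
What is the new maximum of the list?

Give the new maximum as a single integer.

Answer: 39

Derivation:
Old max = 41 (at index 1)
Change: A[1] 41 -> 16
Changed element WAS the max -> may need rescan.
  Max of remaining elements: 39
  New max = max(16, 39) = 39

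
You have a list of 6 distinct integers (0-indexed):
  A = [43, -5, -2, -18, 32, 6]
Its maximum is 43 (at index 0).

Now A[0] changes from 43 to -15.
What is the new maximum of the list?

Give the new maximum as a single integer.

Old max = 43 (at index 0)
Change: A[0] 43 -> -15
Changed element WAS the max -> may need rescan.
  Max of remaining elements: 32
  New max = max(-15, 32) = 32

Answer: 32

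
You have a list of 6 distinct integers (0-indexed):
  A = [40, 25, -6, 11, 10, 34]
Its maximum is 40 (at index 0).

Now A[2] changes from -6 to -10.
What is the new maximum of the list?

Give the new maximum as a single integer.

Old max = 40 (at index 0)
Change: A[2] -6 -> -10
Changed element was NOT the old max.
  New max = max(old_max, new_val) = max(40, -10) = 40

Answer: 40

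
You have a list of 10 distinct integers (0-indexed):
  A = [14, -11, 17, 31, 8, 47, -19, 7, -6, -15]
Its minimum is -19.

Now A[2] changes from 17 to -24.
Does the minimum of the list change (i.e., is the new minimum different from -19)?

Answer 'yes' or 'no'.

Answer: yes

Derivation:
Old min = -19
Change: A[2] 17 -> -24
Changed element was NOT the min; min changes only if -24 < -19.
New min = -24; changed? yes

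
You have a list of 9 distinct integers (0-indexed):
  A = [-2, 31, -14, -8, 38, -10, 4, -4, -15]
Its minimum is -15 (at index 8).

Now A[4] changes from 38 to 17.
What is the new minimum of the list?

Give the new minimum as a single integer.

Old min = -15 (at index 8)
Change: A[4] 38 -> 17
Changed element was NOT the old min.
  New min = min(old_min, new_val) = min(-15, 17) = -15

Answer: -15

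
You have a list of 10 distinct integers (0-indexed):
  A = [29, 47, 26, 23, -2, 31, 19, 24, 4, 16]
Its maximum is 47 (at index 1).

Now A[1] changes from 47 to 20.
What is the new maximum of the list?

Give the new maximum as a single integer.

Old max = 47 (at index 1)
Change: A[1] 47 -> 20
Changed element WAS the max -> may need rescan.
  Max of remaining elements: 31
  New max = max(20, 31) = 31

Answer: 31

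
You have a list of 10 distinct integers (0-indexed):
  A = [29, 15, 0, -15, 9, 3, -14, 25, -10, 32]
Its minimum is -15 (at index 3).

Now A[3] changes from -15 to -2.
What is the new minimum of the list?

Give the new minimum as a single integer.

Answer: -14

Derivation:
Old min = -15 (at index 3)
Change: A[3] -15 -> -2
Changed element WAS the min. Need to check: is -2 still <= all others?
  Min of remaining elements: -14
  New min = min(-2, -14) = -14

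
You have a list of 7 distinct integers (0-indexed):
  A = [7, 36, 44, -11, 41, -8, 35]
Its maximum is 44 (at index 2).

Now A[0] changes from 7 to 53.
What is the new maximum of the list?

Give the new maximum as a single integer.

Old max = 44 (at index 2)
Change: A[0] 7 -> 53
Changed element was NOT the old max.
  New max = max(old_max, new_val) = max(44, 53) = 53

Answer: 53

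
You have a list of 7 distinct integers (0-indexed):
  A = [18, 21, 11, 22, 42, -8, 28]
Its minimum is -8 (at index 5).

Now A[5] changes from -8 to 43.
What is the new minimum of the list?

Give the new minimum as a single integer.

Old min = -8 (at index 5)
Change: A[5] -8 -> 43
Changed element WAS the min. Need to check: is 43 still <= all others?
  Min of remaining elements: 11
  New min = min(43, 11) = 11

Answer: 11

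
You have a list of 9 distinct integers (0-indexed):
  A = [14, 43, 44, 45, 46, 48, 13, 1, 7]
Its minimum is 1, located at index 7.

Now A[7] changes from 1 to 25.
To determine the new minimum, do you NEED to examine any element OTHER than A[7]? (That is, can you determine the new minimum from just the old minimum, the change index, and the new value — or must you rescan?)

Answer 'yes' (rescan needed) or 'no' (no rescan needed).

Answer: yes

Derivation:
Old min = 1 at index 7
Change at index 7: 1 -> 25
Index 7 WAS the min and new value 25 > old min 1. Must rescan other elements to find the new min.
Needs rescan: yes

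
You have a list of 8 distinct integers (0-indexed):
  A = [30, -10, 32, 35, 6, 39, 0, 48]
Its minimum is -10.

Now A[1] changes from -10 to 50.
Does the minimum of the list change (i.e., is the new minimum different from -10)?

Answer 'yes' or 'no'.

Answer: yes

Derivation:
Old min = -10
Change: A[1] -10 -> 50
Changed element was the min; new min must be rechecked.
New min = 0; changed? yes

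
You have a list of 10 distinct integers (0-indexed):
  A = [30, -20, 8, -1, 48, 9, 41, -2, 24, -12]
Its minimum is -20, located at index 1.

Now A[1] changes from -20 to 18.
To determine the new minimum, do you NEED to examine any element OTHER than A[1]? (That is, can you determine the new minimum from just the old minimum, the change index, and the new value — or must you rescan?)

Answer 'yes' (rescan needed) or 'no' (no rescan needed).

Old min = -20 at index 1
Change at index 1: -20 -> 18
Index 1 WAS the min and new value 18 > old min -20. Must rescan other elements to find the new min.
Needs rescan: yes

Answer: yes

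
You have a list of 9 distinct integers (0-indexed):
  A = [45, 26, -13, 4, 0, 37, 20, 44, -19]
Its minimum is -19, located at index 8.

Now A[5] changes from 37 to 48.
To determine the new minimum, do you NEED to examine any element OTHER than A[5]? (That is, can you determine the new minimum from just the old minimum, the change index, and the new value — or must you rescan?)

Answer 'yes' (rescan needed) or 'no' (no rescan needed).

Old min = -19 at index 8
Change at index 5: 37 -> 48
Index 5 was NOT the min. New min = min(-19, 48). No rescan of other elements needed.
Needs rescan: no

Answer: no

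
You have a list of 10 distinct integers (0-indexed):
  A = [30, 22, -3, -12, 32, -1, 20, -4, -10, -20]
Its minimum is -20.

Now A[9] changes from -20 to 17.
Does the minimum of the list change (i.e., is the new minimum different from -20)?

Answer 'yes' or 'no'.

Answer: yes

Derivation:
Old min = -20
Change: A[9] -20 -> 17
Changed element was the min; new min must be rechecked.
New min = -12; changed? yes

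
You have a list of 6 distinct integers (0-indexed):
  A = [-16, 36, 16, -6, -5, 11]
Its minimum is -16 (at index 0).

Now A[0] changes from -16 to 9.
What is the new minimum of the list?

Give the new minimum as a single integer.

Old min = -16 (at index 0)
Change: A[0] -16 -> 9
Changed element WAS the min. Need to check: is 9 still <= all others?
  Min of remaining elements: -6
  New min = min(9, -6) = -6

Answer: -6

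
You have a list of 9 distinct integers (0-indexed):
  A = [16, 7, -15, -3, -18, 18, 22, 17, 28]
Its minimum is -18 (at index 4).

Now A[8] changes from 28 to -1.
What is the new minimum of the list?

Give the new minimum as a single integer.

Answer: -18

Derivation:
Old min = -18 (at index 4)
Change: A[8] 28 -> -1
Changed element was NOT the old min.
  New min = min(old_min, new_val) = min(-18, -1) = -18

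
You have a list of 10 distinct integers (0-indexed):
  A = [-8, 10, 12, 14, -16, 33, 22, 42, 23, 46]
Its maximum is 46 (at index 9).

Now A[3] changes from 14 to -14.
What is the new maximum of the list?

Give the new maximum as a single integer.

Old max = 46 (at index 9)
Change: A[3] 14 -> -14
Changed element was NOT the old max.
  New max = max(old_max, new_val) = max(46, -14) = 46

Answer: 46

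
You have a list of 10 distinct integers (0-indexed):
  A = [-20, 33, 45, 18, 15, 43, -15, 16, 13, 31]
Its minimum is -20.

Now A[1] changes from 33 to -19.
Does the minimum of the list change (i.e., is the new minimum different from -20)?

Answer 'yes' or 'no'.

Answer: no

Derivation:
Old min = -20
Change: A[1] 33 -> -19
Changed element was NOT the min; min changes only if -19 < -20.
New min = -20; changed? no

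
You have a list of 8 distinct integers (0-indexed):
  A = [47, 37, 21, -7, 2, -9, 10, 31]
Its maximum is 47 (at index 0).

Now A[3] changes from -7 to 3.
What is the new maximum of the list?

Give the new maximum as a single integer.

Answer: 47

Derivation:
Old max = 47 (at index 0)
Change: A[3] -7 -> 3
Changed element was NOT the old max.
  New max = max(old_max, new_val) = max(47, 3) = 47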